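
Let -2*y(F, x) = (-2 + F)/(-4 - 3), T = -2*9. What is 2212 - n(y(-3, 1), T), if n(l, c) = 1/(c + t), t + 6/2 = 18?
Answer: 6637/3 ≈ 2212.3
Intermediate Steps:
t = 15 (t = -3 + 18 = 15)
T = -18
y(F, x) = -⅐ + F/14 (y(F, x) = -(-2 + F)/(2*(-4 - 3)) = -(-2 + F)/(2*(-7)) = -(-2 + F)*(-1)/(2*7) = -(2/7 - F/7)/2 = -⅐ + F/14)
n(l, c) = 1/(15 + c) (n(l, c) = 1/(c + 15) = 1/(15 + c))
2212 - n(y(-3, 1), T) = 2212 - 1/(15 - 18) = 2212 - 1/(-3) = 2212 - 1*(-⅓) = 2212 + ⅓ = 6637/3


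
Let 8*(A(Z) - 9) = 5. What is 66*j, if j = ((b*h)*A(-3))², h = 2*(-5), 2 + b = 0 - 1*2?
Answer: 9782850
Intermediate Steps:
A(Z) = 77/8 (A(Z) = 9 + (⅛)*5 = 9 + 5/8 = 77/8)
b = -4 (b = -2 + (0 - 1*2) = -2 + (0 - 2) = -2 - 2 = -4)
h = -10
j = 148225 (j = (-4*(-10)*(77/8))² = (40*(77/8))² = 385² = 148225)
66*j = 66*148225 = 9782850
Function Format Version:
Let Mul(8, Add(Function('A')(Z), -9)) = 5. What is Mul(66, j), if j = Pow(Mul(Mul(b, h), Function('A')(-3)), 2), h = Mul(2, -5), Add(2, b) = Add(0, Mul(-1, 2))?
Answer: 9782850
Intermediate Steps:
Function('A')(Z) = Rational(77, 8) (Function('A')(Z) = Add(9, Mul(Rational(1, 8), 5)) = Add(9, Rational(5, 8)) = Rational(77, 8))
b = -4 (b = Add(-2, Add(0, Mul(-1, 2))) = Add(-2, Add(0, -2)) = Add(-2, -2) = -4)
h = -10
j = 148225 (j = Pow(Mul(Mul(-4, -10), Rational(77, 8)), 2) = Pow(Mul(40, Rational(77, 8)), 2) = Pow(385, 2) = 148225)
Mul(66, j) = Mul(66, 148225) = 9782850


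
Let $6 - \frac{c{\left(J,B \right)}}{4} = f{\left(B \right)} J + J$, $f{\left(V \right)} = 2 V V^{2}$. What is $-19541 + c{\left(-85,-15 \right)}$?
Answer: $-2314177$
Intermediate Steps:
$f{\left(V \right)} = 2 V^{3}$
$c{\left(J,B \right)} = 24 - 4 J - 8 J B^{3}$ ($c{\left(J,B \right)} = 24 - 4 \left(2 B^{3} J + J\right) = 24 - 4 \left(2 J B^{3} + J\right) = 24 - 4 \left(J + 2 J B^{3}\right) = 24 - \left(4 J + 8 J B^{3}\right) = 24 - 4 J - 8 J B^{3}$)
$-19541 + c{\left(-85,-15 \right)} = -19541 - \left(-364 + 2295000\right) = -19541 + \left(24 + 340 - \left(-680\right) \left(-3375\right)\right) = -19541 + \left(24 + 340 - 2295000\right) = -19541 - 2294636 = -2314177$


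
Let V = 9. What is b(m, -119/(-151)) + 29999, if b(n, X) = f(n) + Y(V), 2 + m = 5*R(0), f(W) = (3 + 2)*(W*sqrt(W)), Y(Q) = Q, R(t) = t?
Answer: 30008 - 10*I*sqrt(2) ≈ 30008.0 - 14.142*I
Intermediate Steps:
f(W) = 5*W**(3/2)
m = -2 (m = -2 + 5*0 = -2 + 0 = -2)
b(n, X) = 9 + 5*n**(3/2) (b(n, X) = 5*n**(3/2) + 9 = 9 + 5*n**(3/2))
b(m, -119/(-151)) + 29999 = (9 + 5*(-2)**(3/2)) + 29999 = (9 + 5*(-2*I*sqrt(2))) + 29999 = (9 - 10*I*sqrt(2)) + 29999 = 30008 - 10*I*sqrt(2)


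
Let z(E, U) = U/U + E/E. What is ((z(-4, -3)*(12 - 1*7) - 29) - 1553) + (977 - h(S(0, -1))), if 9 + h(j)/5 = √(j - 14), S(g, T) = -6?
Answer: -550 - 10*I*√5 ≈ -550.0 - 22.361*I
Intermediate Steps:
z(E, U) = 2 (z(E, U) = 1 + 1 = 2)
h(j) = -45 + 5*√(-14 + j) (h(j) = -45 + 5*√(j - 14) = -45 + 5*√(-14 + j))
((z(-4, -3)*(12 - 1*7) - 29) - 1553) + (977 - h(S(0, -1))) = ((2*(12 - 1*7) - 29) - 1553) + (977 - (-45 + 5*√(-14 - 6))) = ((2*(12 - 7) - 29) - 1553) + (977 - (-45 + 5*√(-20))) = ((2*5 - 29) - 1553) + (977 - (-45 + 5*(2*I*√5))) = ((10 - 29) - 1553) + (977 - (-45 + 10*I*√5)) = (-19 - 1553) + (977 + (45 - 10*I*√5)) = -1572 + (1022 - 10*I*√5) = -550 - 10*I*√5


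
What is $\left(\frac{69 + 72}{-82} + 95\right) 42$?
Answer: $\frac{160629}{41} \approx 3917.8$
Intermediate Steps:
$\left(\frac{69 + 72}{-82} + 95\right) 42 = \left(141 \left(- \frac{1}{82}\right) + 95\right) 42 = \left(- \frac{141}{82} + 95\right) 42 = \frac{7649}{82} \cdot 42 = \frac{160629}{41}$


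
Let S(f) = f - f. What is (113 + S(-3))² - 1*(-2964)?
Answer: 15733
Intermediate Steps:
S(f) = 0
(113 + S(-3))² - 1*(-2964) = (113 + 0)² - 1*(-2964) = 113² + 2964 = 12769 + 2964 = 15733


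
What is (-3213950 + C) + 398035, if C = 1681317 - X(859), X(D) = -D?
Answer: -1133739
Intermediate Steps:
C = 1682176 (C = 1681317 - (-1)*859 = 1681317 - 1*(-859) = 1681317 + 859 = 1682176)
(-3213950 + C) + 398035 = (-3213950 + 1682176) + 398035 = -1531774 + 398035 = -1133739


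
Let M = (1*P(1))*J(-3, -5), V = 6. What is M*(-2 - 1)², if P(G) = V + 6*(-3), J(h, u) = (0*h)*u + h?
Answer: 324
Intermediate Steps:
J(h, u) = h (J(h, u) = 0*u + h = 0 + h = h)
P(G) = -12 (P(G) = 6 + 6*(-3) = 6 - 18 = -12)
M = 36 (M = (1*(-12))*(-3) = -12*(-3) = 36)
M*(-2 - 1)² = 36*(-2 - 1)² = 36*(-3)² = 36*9 = 324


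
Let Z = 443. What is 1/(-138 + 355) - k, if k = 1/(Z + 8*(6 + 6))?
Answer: 46/16709 ≈ 0.0027530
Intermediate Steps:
k = 1/539 (k = 1/(443 + 8*(6 + 6)) = 1/(443 + 8*12) = 1/(443 + 96) = 1/539 ≈ 0.0018553)
1/(-138 + 355) - k = 1/(-138 + 355) - 1*1/539 = 1/217 - 1/539 = 46/16709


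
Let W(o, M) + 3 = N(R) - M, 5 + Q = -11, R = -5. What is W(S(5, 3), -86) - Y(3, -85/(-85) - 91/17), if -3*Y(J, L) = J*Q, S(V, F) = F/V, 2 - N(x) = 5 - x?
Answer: 59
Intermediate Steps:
Q = -16 (Q = -5 - 11 = -16)
N(x) = -3 + x (N(x) = 2 - (5 - x) = 2 + (-5 + x) = -3 + x)
W(o, M) = -11 - M (W(o, M) = -3 + ((-3 - 5) - M) = -3 + (-8 - M) = -11 - M)
Y(J, L) = 16*J/3 (Y(J, L) = -J*(-16)/3 = -(-16)*J/3 = 16*J/3)
W(S(5, 3), -86) - Y(3, -85/(-85) - 91/17) = (-11 - 1*(-86)) - 16*3/3 = (-11 + 86) - 1*16 = 75 - 16 = 59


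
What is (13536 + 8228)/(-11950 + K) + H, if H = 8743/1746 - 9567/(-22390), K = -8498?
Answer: 8086940423/1850399160 ≈ 4.3704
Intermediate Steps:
H = 53114938/9773235 (H = 8743*(1/1746) - 9567*(-1/22390) = 8743/1746 + 9567/22390 = 53114938/9773235 ≈ 5.4347)
(13536 + 8228)/(-11950 + K) + H = (13536 + 8228)/(-11950 - 8498) + 53114938/9773235 = 21764/(-20448) + 53114938/9773235 = 21764*(-1/20448) + 53114938/9773235 = -5441/5112 + 53114938/9773235 = 8086940423/1850399160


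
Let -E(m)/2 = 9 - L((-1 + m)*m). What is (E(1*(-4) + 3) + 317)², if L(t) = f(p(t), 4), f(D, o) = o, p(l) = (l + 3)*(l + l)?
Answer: 94249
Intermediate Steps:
p(l) = 2*l*(3 + l) (p(l) = (3 + l)*(2*l) = 2*l*(3 + l))
L(t) = 4
E(m) = -10 (E(m) = -2*(9 - 1*4) = -2*(9 - 4) = -2*5 = -10)
(E(1*(-4) + 3) + 317)² = (-10 + 317)² = 307² = 94249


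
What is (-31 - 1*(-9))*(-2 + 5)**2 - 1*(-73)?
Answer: -125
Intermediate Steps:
(-31 - 1*(-9))*(-2 + 5)**2 - 1*(-73) = (-31 + 9)*3**2 + 73 = -22*9 + 73 = -198 + 73 = -125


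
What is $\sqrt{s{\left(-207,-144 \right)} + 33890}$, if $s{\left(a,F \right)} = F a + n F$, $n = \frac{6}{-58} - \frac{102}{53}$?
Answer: $\frac{\sqrt{151168059938}}{1537} \approx 252.96$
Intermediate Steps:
$n = - \frac{3117}{1537}$ ($n = 6 \left(- \frac{1}{58}\right) - \frac{102}{53} = - \frac{3}{29} - \frac{102}{53} = - \frac{3117}{1537} \approx -2.028$)
$s{\left(a,F \right)} = - \frac{3117 F}{1537} + F a$ ($s{\left(a,F \right)} = F a - \frac{3117 F}{1537} = - \frac{3117 F}{1537} + F a$)
$\sqrt{s{\left(-207,-144 \right)} + 33890} = \sqrt{\frac{1}{1537} \left(-144\right) \left(-3117 + 1537 \left(-207\right)\right) + 33890} = \sqrt{\frac{1}{1537} \left(-144\right) \left(-3117 - 318159\right) + 33890} = \sqrt{\frac{1}{1537} \left(-144\right) \left(-321276\right) + 33890} = \sqrt{\frac{46263744}{1537} + 33890} = \sqrt{\frac{98352674}{1537}} = \frac{\sqrt{151168059938}}{1537}$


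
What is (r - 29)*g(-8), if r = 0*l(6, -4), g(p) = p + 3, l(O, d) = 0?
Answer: 145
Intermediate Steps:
g(p) = 3 + p
r = 0 (r = 0*0 = 0)
(r - 29)*g(-8) = (0 - 29)*(3 - 8) = -29*(-5) = 145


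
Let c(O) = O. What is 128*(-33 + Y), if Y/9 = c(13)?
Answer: 10752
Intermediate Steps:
Y = 117 (Y = 9*13 = 117)
128*(-33 + Y) = 128*(-33 + 117) = 128*84 = 10752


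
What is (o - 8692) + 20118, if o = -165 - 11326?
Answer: -65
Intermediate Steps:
o = -11491
(o - 8692) + 20118 = (-11491 - 8692) + 20118 = -20183 + 20118 = -65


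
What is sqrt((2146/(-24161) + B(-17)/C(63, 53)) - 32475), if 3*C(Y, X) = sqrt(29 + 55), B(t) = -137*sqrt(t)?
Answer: sqrt(-2714143349204 - 817852462*I*sqrt(357))/9142 ≈ 0.513 - 180.21*I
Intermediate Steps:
C(Y, X) = 2*sqrt(21)/3 (C(Y, X) = sqrt(29 + 55)/3 = sqrt(84)/3 = (2*sqrt(21))/3 = 2*sqrt(21)/3)
sqrt((2146/(-24161) + B(-17)/C(63, 53)) - 32475) = sqrt((2146/(-24161) + (-137*I*sqrt(17))/((2*sqrt(21)/3))) - 32475) = sqrt((2146*(-1/24161) + (-137*I*sqrt(17))*(sqrt(21)/14)) - 32475) = sqrt((-58/653 + (-137*I*sqrt(17))*(sqrt(21)/14)) - 32475) = sqrt((-58/653 - 137*I*sqrt(357)/14) - 32475) = sqrt(-21206233/653 - 137*I*sqrt(357)/14)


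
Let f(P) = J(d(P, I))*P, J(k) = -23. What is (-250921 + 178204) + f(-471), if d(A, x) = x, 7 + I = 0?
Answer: -61884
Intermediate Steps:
I = -7 (I = -7 + 0 = -7)
f(P) = -23*P
(-250921 + 178204) + f(-471) = (-250921 + 178204) - 23*(-471) = -72717 + 10833 = -61884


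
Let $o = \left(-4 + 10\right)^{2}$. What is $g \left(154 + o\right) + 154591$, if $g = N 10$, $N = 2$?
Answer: $158391$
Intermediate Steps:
$g = 20$ ($g = 2 \cdot 10 = 20$)
$o = 36$ ($o = 6^{2} = 36$)
$g \left(154 + o\right) + 154591 = 20 \left(154 + 36\right) + 154591 = 20 \cdot 190 + 154591 = 3800 + 154591 = 158391$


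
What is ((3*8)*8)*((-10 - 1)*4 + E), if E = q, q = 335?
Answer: 55872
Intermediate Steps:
E = 335
((3*8)*8)*((-10 - 1)*4 + E) = ((3*8)*8)*((-10 - 1)*4 + 335) = (24*8)*(-11*4 + 335) = 192*(-44 + 335) = 192*291 = 55872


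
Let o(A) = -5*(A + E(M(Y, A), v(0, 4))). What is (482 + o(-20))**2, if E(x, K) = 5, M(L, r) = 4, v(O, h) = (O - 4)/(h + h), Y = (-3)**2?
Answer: 310249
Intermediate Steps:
Y = 9
v(O, h) = (-4 + O)/(2*h) (v(O, h) = (-4 + O)/((2*h)) = (-4 + O)*(1/(2*h)) = (-4 + O)/(2*h))
o(A) = -25 - 5*A (o(A) = -5*(A + 5) = -5*(5 + A) = -25 - 5*A)
(482 + o(-20))**2 = (482 + (-25 - 5*(-20)))**2 = (482 + (-25 + 100))**2 = (482 + 75)**2 = 557**2 = 310249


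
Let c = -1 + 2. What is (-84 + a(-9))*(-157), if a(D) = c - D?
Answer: 11618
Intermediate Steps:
c = 1
a(D) = 1 - D
(-84 + a(-9))*(-157) = (-84 + (1 - 1*(-9)))*(-157) = (-84 + (1 + 9))*(-157) = (-84 + 10)*(-157) = -74*(-157) = 11618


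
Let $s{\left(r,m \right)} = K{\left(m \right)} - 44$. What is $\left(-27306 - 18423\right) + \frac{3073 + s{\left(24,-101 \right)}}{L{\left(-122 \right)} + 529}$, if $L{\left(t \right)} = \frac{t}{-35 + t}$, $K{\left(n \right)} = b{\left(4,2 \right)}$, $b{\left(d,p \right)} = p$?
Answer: $- \frac{3803033708}{83175} \approx -45723.0$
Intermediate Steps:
$K{\left(n \right)} = 2$
$s{\left(r,m \right)} = -42$ ($s{\left(r,m \right)} = 2 - 44 = -42$)
$\left(-27306 - 18423\right) + \frac{3073 + s{\left(24,-101 \right)}}{L{\left(-122 \right)} + 529} = \left(-27306 - 18423\right) + \frac{3073 - 42}{- \frac{122}{-35 - 122} + 529} = -45729 + \frac{3031}{- \frac{122}{-157} + 529} = -45729 + \frac{3031}{\left(-122\right) \left(- \frac{1}{157}\right) + 529} = -45729 + \frac{3031}{\frac{122}{157} + 529} = -45729 + \frac{3031}{\frac{83175}{157}} = -45729 + 3031 \cdot \frac{157}{83175} = -45729 + \frac{475867}{83175} = - \frac{3803033708}{83175}$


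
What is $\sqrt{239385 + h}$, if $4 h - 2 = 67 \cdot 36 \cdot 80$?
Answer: $\frac{\sqrt{1150502}}{2} \approx 536.31$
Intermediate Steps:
$h = \frac{96481}{2}$ ($h = \frac{1}{2} + \frac{67 \cdot 36 \cdot 80}{4} = \frac{1}{2} + \frac{2412 \cdot 80}{4} = \frac{1}{2} + \frac{1}{4} \cdot 192960 = \frac{1}{2} + 48240 = \frac{96481}{2} \approx 48241.0$)
$\sqrt{239385 + h} = \sqrt{239385 + \frac{96481}{2}} = \sqrt{\frac{575251}{2}} = \frac{\sqrt{1150502}}{2}$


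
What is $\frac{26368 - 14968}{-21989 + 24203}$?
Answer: $\frac{1900}{369} \approx 5.149$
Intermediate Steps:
$\frac{26368 - 14968}{-21989 + 24203} = \frac{11400}{2214} = 11400 \cdot \frac{1}{2214} = \frac{1900}{369}$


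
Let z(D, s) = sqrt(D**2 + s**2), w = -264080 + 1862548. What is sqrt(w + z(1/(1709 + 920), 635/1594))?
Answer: sqrt(28071250052513085968 + 4190626*sqrt(2786948983061))/4190626 ≈ 1264.3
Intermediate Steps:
w = 1598468
sqrt(w + z(1/(1709 + 920), 635/1594)) = sqrt(1598468 + sqrt((1/(1709 + 920))**2 + (635/1594)**2)) = sqrt(1598468 + sqrt((1/2629)**2 + (635*(1/1594))**2)) = sqrt(1598468 + sqrt((1/2629)**2 + (635/1594)**2)) = sqrt(1598468 + sqrt(1/6911641 + 403225/2540836)) = sqrt(1598468 + sqrt(2786948983061/17561346271876)) = sqrt(1598468 + sqrt(2786948983061)/4190626)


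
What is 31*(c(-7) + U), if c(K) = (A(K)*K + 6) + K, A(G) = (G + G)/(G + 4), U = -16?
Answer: -4619/3 ≈ -1539.7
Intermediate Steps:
A(G) = 2*G/(4 + G) (A(G) = (2*G)/(4 + G) = 2*G/(4 + G))
c(K) = 6 + K + 2*K**2/(4 + K) (c(K) = ((2*K/(4 + K))*K + 6) + K = (2*K**2/(4 + K) + 6) + K = (6 + 2*K**2/(4 + K)) + K = 6 + K + 2*K**2/(4 + K))
31*(c(-7) + U) = 31*((24 + 3*(-7)**2 + 10*(-7))/(4 - 7) - 16) = 31*((24 + 3*49 - 70)/(-3) - 16) = 31*(-(24 + 147 - 70)/3 - 16) = 31*(-1/3*101 - 16) = 31*(-101/3 - 16) = 31*(-149/3) = -4619/3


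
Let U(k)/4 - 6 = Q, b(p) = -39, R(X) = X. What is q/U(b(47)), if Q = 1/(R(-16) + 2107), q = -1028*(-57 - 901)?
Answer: 514816746/12547 ≈ 41031.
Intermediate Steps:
q = 984824 (q = -1028*(-958) = 984824)
Q = 1/2091 (Q = 1/(-16 + 2107) = 1/2091 ≈ 0.00047824)
U(k) = 50188/2091 (U(k) = 24 + 4*(1/2091) = 24 + 4/2091 = 50188/2091)
q/U(b(47)) = 984824/(50188/2091) = 984824*(2091/50188) = 514816746/12547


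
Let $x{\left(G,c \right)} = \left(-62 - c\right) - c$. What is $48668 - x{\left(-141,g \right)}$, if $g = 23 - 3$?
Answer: $48770$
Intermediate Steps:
$g = 20$
$x{\left(G,c \right)} = -62 - 2 c$
$48668 - x{\left(-141,g \right)} = 48668 - \left(-62 - 40\right) = 48668 - -102 = 48668 + 102 = 48770$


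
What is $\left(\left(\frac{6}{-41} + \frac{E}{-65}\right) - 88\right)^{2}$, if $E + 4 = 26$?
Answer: $\frac{55607299344}{7102225} \approx 7829.6$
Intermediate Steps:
$E = 22$ ($E = -4 + 26 = 22$)
$\left(\left(\frac{6}{-41} + \frac{E}{-65}\right) - 88\right)^{2} = \left(\left(\frac{6}{-41} + \frac{22}{-65}\right) - 88\right)^{2} = \left(\left(6 \left(- \frac{1}{41}\right) + 22 \left(- \frac{1}{65}\right)\right) - 88\right)^{2} = \left(\left(- \frac{6}{41} - \frac{22}{65}\right) - 88\right)^{2} = \left(- \frac{1292}{2665} - 88\right)^{2} = \left(- \frac{235812}{2665}\right)^{2} = \frac{55607299344}{7102225}$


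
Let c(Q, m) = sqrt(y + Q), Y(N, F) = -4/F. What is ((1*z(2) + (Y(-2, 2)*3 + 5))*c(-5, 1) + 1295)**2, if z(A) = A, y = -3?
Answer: 1677017 + 5180*I*sqrt(2) ≈ 1.677e+6 + 7325.6*I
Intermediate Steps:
c(Q, m) = sqrt(-3 + Q)
((1*z(2) + (Y(-2, 2)*3 + 5))*c(-5, 1) + 1295)**2 = ((1*2 + (-4/2*3 + 5))*sqrt(-3 - 5) + 1295)**2 = ((2 + (-4*1/2*3 + 5))*sqrt(-8) + 1295)**2 = ((2 + (-2*3 + 5))*(2*I*sqrt(2)) + 1295)**2 = ((2 + (-6 + 5))*(2*I*sqrt(2)) + 1295)**2 = ((2 - 1)*(2*I*sqrt(2)) + 1295)**2 = (1*(2*I*sqrt(2)) + 1295)**2 = (2*I*sqrt(2) + 1295)**2 = (1295 + 2*I*sqrt(2))**2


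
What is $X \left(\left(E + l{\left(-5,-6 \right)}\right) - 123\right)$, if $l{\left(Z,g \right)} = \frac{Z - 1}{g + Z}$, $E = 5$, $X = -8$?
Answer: $\frac{10336}{11} \approx 939.64$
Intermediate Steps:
$l{\left(Z,g \right)} = \frac{-1 + Z}{Z + g}$
$X \left(\left(E + l{\left(-5,-6 \right)}\right) - 123\right) = - 8 \left(\left(5 + \frac{-1 - 5}{-5 - 6}\right) - 123\right) = - 8 \left(\left(5 + \frac{1}{-11} \left(-6\right)\right) - 123\right) = - 8 \left(\left(5 - - \frac{6}{11}\right) - 123\right) = - 8 \left(\left(5 + \frac{6}{11}\right) - 123\right) = - 8 \left(\frac{61}{11} - 123\right) = \left(-8\right) \left(- \frac{1292}{11}\right) = \frac{10336}{11}$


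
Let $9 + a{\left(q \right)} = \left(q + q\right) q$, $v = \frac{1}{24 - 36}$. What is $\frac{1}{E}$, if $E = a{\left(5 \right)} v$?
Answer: $- \frac{12}{41} \approx -0.29268$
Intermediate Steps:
$v = - \frac{1}{12}$ ($v = \frac{1}{-12} = - \frac{1}{12} \approx -0.083333$)
$a{\left(q \right)} = -9 + 2 q^{2}$ ($a{\left(q \right)} = -9 + \left(q + q\right) q = -9 + 2 q q = -9 + 2 q^{2}$)
$E = - \frac{41}{12}$ ($E = \left(-9 + 2 \cdot 5^{2}\right) \left(- \frac{1}{12}\right) = \left(-9 + 2 \cdot 25\right) \left(- \frac{1}{12}\right) = \left(-9 + 50\right) \left(- \frac{1}{12}\right) = 41 \left(- \frac{1}{12}\right) = - \frac{41}{12} \approx -3.4167$)
$\frac{1}{E} = \frac{1}{- \frac{41}{12}} = - \frac{12}{41}$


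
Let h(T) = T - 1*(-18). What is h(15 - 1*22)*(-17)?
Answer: -187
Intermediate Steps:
h(T) = 18 + T (h(T) = T + 18 = 18 + T)
h(15 - 1*22)*(-17) = (18 + (15 - 1*22))*(-17) = (18 + (15 - 22))*(-17) = (18 - 7)*(-17) = 11*(-17) = -187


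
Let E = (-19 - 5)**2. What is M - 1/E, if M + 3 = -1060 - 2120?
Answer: -1833409/576 ≈ -3183.0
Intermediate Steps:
M = -3183 (M = -3 + (-1060 - 2120) = -3 - 3180 = -3183)
E = 576 (E = (-24)**2 = 576)
M - 1/E = -3183 - 1/576 = -1833409/576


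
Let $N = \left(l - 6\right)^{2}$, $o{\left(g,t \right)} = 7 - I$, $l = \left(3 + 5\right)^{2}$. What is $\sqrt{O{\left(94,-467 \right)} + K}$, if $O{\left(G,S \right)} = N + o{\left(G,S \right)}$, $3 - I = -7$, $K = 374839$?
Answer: $10 \sqrt{3782} \approx 614.98$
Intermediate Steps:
$I = 10$ ($I = 3 - -7 = 3 + 7 = 10$)
$l = 64$ ($l = 8^{2} = 64$)
$o{\left(g,t \right)} = -3$ ($o{\left(g,t \right)} = 7 - 10 = -3$)
$N = 3364$ ($N = \left(64 - 6\right)^{2} = 58^{2} = 3364$)
$O{\left(G,S \right)} = 3361$ ($O{\left(G,S \right)} = 3364 - 3 = 3361$)
$\sqrt{O{\left(94,-467 \right)} + K} = \sqrt{3361 + 374839} = \sqrt{378200} = 10 \sqrt{3782}$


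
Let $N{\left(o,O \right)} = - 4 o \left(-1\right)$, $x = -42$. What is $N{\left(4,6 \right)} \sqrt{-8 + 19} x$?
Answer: $- 672 \sqrt{11} \approx -2228.8$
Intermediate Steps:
$N{\left(o,O \right)} = 4 o$
$N{\left(4,6 \right)} \sqrt{-8 + 19} x = 4 \cdot 4 \sqrt{-8 + 19} \left(-42\right) = 16 \sqrt{11} \left(-42\right) = - 672 \sqrt{11}$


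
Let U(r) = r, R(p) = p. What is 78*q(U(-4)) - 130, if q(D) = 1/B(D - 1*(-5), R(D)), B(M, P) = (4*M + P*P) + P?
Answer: -1001/8 ≈ -125.13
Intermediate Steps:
B(M, P) = P + P² + 4*M (B(M, P) = (4*M + P²) + P = (P² + 4*M) + P = P + P² + 4*M)
q(D) = 1/(20 + D² + 5*D) (q(D) = 1/(D + D² + 4*(D - 1*(-5))) = 1/(D + D² + 4*(D + 5)) = 1/(D + D² + 4*(5 + D)) = 1/(D + D² + (20 + 4*D)) = 1/(20 + D² + 5*D))
78*q(U(-4)) - 130 = 78/(20 + (-4)² + 5*(-4)) - 130 = 78/(20 + 16 - 20) - 130 = 78/16 - 130 = 78*(1/16) - 130 = 39/8 - 130 = -1001/8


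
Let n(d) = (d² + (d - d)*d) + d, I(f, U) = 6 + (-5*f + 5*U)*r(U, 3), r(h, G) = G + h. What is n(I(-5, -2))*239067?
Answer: 110448954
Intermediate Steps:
I(f, U) = 6 + (3 + U)*(-5*f + 5*U) (I(f, U) = 6 + (-5*f + 5*U)*(3 + U) = 6 + (3 + U)*(-5*f + 5*U))
n(d) = d + d² (n(d) = (d² + 0*d) + d = (d² + 0) + d = d² + d = d + d²)
n(I(-5, -2))*239067 = ((6 - 5*(-5)*(3 - 2) + 5*(-2)*(3 - 2))*(1 + (6 - 5*(-5)*(3 - 2) + 5*(-2)*(3 - 2))))*239067 = ((6 - 5*(-5)*1 + 5*(-2)*1)*(1 + (6 - 5*(-5)*1 + 5*(-2)*1)))*239067 = ((6 + 25 - 10)*(1 + (6 + 25 - 10)))*239067 = (21*(1 + 21))*239067 = (21*22)*239067 = 462*239067 = 110448954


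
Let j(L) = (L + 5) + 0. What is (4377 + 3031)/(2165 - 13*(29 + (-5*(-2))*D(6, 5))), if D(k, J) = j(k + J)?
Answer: -1852/73 ≈ -25.370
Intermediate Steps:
j(L) = 5 + L (j(L) = (5 + L) + 0 = 5 + L)
D(k, J) = 5 + J + k (D(k, J) = 5 + (k + J) = 5 + (J + k) = 5 + J + k)
(4377 + 3031)/(2165 - 13*(29 + (-5*(-2))*D(6, 5))) = (4377 + 3031)/(2165 - 13*(29 + (-5*(-2))*(5 + 5 + 6))) = 7408/(2165 - 13*(29 + 10*16)) = 7408/(2165 - 13*(29 + 160)) = 7408/(2165 - 13*189) = 7408/(2165 - 2457) = 7408/(-292) = 7408*(-1/292) = -1852/73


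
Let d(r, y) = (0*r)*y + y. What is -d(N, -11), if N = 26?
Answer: 11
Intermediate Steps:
d(r, y) = y (d(r, y) = 0*y + y = 0 + y = y)
-d(N, -11) = -1*(-11) = 11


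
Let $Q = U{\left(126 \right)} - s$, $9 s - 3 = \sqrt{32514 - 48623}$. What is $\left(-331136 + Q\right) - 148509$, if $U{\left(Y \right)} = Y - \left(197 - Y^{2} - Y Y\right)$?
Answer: $- \frac{1343893}{3} - \frac{i \sqrt{16109}}{9} \approx -4.4796 \cdot 10^{5} - 14.102 i$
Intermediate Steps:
$s = \frac{1}{3} + \frac{i \sqrt{16109}}{9}$ ($s = \frac{1}{3} + \frac{\sqrt{32514 - 48623}}{9} = \frac{1}{3} + \frac{\sqrt{-16109}}{9} = \frac{1}{3} + \frac{i \sqrt{16109}}{9} \approx 0.33333 + 14.102 i$)
$U{\left(Y \right)} = -197 + Y + 2 Y^{2}$ ($U{\left(Y \right)} = Y + \left(\left(Y^{2} + Y^{2}\right) - 197\right) = Y + \left(2 Y^{2} - 197\right) = Y + \left(-197 + 2 Y^{2}\right) = -197 + Y + 2 Y^{2}$)
$Q = \frac{95042}{3} - \frac{i \sqrt{16109}}{9}$ ($Q = \left(-197 + 126 + 2 \cdot 126^{2}\right) - \left(\frac{1}{3} + \frac{i \sqrt{16109}}{9}\right) = \left(-197 + 126 + 2 \cdot 15876\right) - \left(\frac{1}{3} + \frac{i \sqrt{16109}}{9}\right) = \left(-197 + 126 + 31752\right) - \left(\frac{1}{3} + \frac{i \sqrt{16109}}{9}\right) = 31681 - \left(\frac{1}{3} + \frac{i \sqrt{16109}}{9}\right) = \frac{95042}{3} - \frac{i \sqrt{16109}}{9} \approx 31681.0 - 14.102 i$)
$\left(-331136 + Q\right) - 148509 = \left(-331136 + \left(\frac{95042}{3} - \frac{i \sqrt{16109}}{9}\right)\right) - 148509 = \left(- \frac{898366}{3} - \frac{i \sqrt{16109}}{9}\right) - 148509 = - \frac{1343893}{3} - \frac{i \sqrt{16109}}{9}$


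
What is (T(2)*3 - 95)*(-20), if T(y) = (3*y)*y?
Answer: 1180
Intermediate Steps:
T(y) = 3*y²
(T(2)*3 - 95)*(-20) = ((3*2²)*3 - 95)*(-20) = ((3*4)*3 - 95)*(-20) = (12*3 - 95)*(-20) = (36 - 95)*(-20) = -59*(-20) = 1180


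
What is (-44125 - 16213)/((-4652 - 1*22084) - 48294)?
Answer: 30169/37515 ≈ 0.80418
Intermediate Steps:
(-44125 - 16213)/((-4652 - 1*22084) - 48294) = -60338/((-4652 - 22084) - 48294) = -60338/(-26736 - 48294) = -60338/(-75030) = -60338*(-1/75030) = 30169/37515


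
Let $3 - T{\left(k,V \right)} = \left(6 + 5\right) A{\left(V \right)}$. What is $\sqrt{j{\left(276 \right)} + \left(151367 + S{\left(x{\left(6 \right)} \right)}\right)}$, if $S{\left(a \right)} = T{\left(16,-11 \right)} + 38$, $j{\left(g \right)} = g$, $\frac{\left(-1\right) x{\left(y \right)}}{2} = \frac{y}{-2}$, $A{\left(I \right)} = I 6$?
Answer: $\sqrt{152410} \approx 390.4$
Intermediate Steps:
$A{\left(I \right)} = 6 I$
$T{\left(k,V \right)} = 3 - 66 V$ ($T{\left(k,V \right)} = 3 - \left(6 + 5\right) 6 V = 3 - 11 \cdot 6 V = 3 - 66 V$)
$x{\left(y \right)} = y$ ($x{\left(y \right)} = - 2 \frac{y}{-2} = - 2 y \left(- \frac{1}{2}\right) = - 2 \left(- \frac{y}{2}\right) = y$)
$S{\left(a \right)} = 767$ ($S{\left(a \right)} = \left(3 - -726\right) + 38 = \left(3 + 726\right) + 38 = 729 + 38 = 767$)
$\sqrt{j{\left(276 \right)} + \left(151367 + S{\left(x{\left(6 \right)} \right)}\right)} = \sqrt{276 + \left(151367 + 767\right)} = \sqrt{276 + 152134} = \sqrt{152410}$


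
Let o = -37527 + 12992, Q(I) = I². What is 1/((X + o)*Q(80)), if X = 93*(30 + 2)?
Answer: -1/137977600 ≈ -7.2476e-9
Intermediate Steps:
X = 2976 (X = 93*32 = 2976)
o = -24535
1/((X + o)*Q(80)) = 1/((2976 - 24535)*(80²)) = 1/(-21559*6400) = -1/21559*1/6400 = -1/137977600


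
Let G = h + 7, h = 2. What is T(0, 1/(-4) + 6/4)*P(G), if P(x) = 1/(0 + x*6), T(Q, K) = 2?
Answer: 1/27 ≈ 0.037037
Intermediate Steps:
G = 9 (G = 2 + 7 = 9)
P(x) = 1/(6*x) (P(x) = 1/(0 + 6*x) = 1/(6*x))
T(0, 1/(-4) + 6/4)*P(G) = 2*((⅙)/9) = 2*((⅙)*(⅑)) = 2*(1/54) = 1/27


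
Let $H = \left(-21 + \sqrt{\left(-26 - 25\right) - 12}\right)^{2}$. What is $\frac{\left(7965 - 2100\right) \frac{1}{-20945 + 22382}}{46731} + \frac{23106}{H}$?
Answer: $\frac{86201576759}{2507024688} + \frac{3851 i \sqrt{7}}{336} \approx 34.384 + 30.324 i$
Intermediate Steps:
$H = \left(-21 + 3 i \sqrt{7}\right)^{2}$ ($H = \left(-21 + \sqrt{-51 - 12}\right)^{2} = \left(-21 + \sqrt{-63}\right)^{2} = \left(-21 + 3 i \sqrt{7}\right)^{2} \approx 378.0 - 333.36 i$)
$\frac{\left(7965 - 2100\right) \frac{1}{-20945 + 22382}}{46731} + \frac{23106}{H} = \frac{\left(7965 - 2100\right) \frac{1}{-20945 + 22382}}{46731} + \frac{23106}{378 - 126 i \sqrt{7}} = \frac{5865}{1437} \cdot \frac{1}{46731} + \frac{23106}{378 - 126 i \sqrt{7}} = 5865 \cdot \frac{1}{1437} \cdot \frac{1}{46731} + \frac{23106}{378 - 126 i \sqrt{7}} = \frac{1955}{479} \cdot \frac{1}{46731} + \frac{23106}{378 - 126 i \sqrt{7}} = \frac{1955}{22384149} + \frac{23106}{378 - 126 i \sqrt{7}}$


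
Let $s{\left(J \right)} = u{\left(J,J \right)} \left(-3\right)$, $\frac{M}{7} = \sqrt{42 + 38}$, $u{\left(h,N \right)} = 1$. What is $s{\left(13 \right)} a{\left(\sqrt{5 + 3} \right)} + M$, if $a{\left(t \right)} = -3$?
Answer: $9 + 28 \sqrt{5} \approx 71.61$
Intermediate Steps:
$M = 28 \sqrt{5}$ ($M = 7 \sqrt{42 + 38} = 7 \sqrt{80} = 7 \cdot 4 \sqrt{5} = 28 \sqrt{5} \approx 62.61$)
$s{\left(J \right)} = -3$ ($s{\left(J \right)} = 1 \left(-3\right) = -3$)
$s{\left(13 \right)} a{\left(\sqrt{5 + 3} \right)} + M = \left(-3\right) \left(-3\right) + 28 \sqrt{5} = 9 + 28 \sqrt{5}$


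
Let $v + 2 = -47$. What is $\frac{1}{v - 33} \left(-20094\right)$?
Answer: $\frac{10047}{41} \approx 245.05$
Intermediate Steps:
$v = -49$ ($v = -2 - 47 = -49$)
$\frac{1}{v - 33} \left(-20094\right) = \frac{1}{-49 - 33} \left(-20094\right) = \frac{1}{-82} \left(-20094\right) = \left(- \frac{1}{82}\right) \left(-20094\right) = \frac{10047}{41}$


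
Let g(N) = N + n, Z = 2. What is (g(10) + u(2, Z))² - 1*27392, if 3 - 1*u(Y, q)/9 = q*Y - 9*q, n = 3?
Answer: 164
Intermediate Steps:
u(Y, q) = 27 + 81*q - 9*Y*q (u(Y, q) = 27 - 9*(q*Y - 9*q) = 27 - 9*(Y*q - 9*q) = 27 - 9*(-9*q + Y*q) = 27 + (81*q - 9*Y*q) = 27 + 81*q - 9*Y*q)
g(N) = 3 + N (g(N) = N + 3 = 3 + N)
(g(10) + u(2, Z))² - 1*27392 = ((3 + 10) + (27 + 81*2 - 9*2*2))² - 1*27392 = (13 + (27 + 162 - 36))² - 27392 = (13 + 153)² - 27392 = 166² - 27392 = 27556 - 27392 = 164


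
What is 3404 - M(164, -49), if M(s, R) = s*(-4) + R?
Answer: 4109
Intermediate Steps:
M(s, R) = R - 4*s (M(s, R) = -4*s + R = R - 4*s)
3404 - M(164, -49) = 3404 - (-49 - 4*164) = 3404 - (-49 - 656) = 3404 - 1*(-705) = 3404 + 705 = 4109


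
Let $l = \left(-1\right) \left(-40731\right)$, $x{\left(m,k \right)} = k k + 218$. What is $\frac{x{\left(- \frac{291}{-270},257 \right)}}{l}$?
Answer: $\frac{22089}{13577} \approx 1.6269$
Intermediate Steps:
$x{\left(m,k \right)} = 218 + k^{2}$ ($x{\left(m,k \right)} = k^{2} + 218 = 218 + k^{2}$)
$l = 40731$
$\frac{x{\left(- \frac{291}{-270},257 \right)}}{l} = \frac{218 + 257^{2}}{40731} = \left(218 + 66049\right) \frac{1}{40731} = 66267 \cdot \frac{1}{40731} = \frac{22089}{13577}$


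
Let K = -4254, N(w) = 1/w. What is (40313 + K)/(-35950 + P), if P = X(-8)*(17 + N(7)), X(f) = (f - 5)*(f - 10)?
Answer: -252413/223570 ≈ -1.1290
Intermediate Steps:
X(f) = (-10 + f)*(-5 + f) (X(f) = (-5 + f)*(-10 + f) = (-10 + f)*(-5 + f))
P = 28080/7 (P = (50 + (-8)² - 15*(-8))*(17 + 1/7) = (50 + 64 + 120)*(17 + ⅐) = 234*(120/7) = 28080/7 ≈ 4011.4)
(40313 + K)/(-35950 + P) = (40313 - 4254)/(-35950 + 28080/7) = 36059/(-223570/7) = 36059*(-7/223570) = -252413/223570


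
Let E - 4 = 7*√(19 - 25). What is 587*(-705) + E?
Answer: -413831 + 7*I*√6 ≈ -4.1383e+5 + 17.146*I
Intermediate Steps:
E = 4 + 7*I*√6 (E = 4 + 7*√(19 - 25) = 4 + 7*√(-6) = 4 + 7*(I*√6) = 4 + 7*I*√6 ≈ 4.0 + 17.146*I)
587*(-705) + E = 587*(-705) + (4 + 7*I*√6) = -413835 + (4 + 7*I*√6) = -413831 + 7*I*√6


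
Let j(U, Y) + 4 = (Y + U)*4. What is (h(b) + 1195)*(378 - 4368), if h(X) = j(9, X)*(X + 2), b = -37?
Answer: -20967450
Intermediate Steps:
j(U, Y) = -4 + 4*U + 4*Y (j(U, Y) = -4 + (Y + U)*4 = -4 + (U + Y)*4 = -4 + (4*U + 4*Y) = -4 + 4*U + 4*Y)
h(X) = (2 + X)*(32 + 4*X) (h(X) = (-4 + 4*9 + 4*X)*(X + 2) = (-4 + 36 + 4*X)*(2 + X) = (32 + 4*X)*(2 + X) = (2 + X)*(32 + 4*X))
(h(b) + 1195)*(378 - 4368) = (4*(2 - 37)*(8 - 37) + 1195)*(378 - 4368) = (4*(-35)*(-29) + 1195)*(-3990) = (4060 + 1195)*(-3990) = 5255*(-3990) = -20967450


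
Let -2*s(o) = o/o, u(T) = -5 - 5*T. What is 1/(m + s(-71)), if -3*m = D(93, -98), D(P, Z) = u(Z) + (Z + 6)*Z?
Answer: -2/6335 ≈ -0.00031571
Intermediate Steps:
s(o) = -½ (s(o) = -o/(2*o) = -½*1 = -½)
D(P, Z) = -5 - 5*Z + Z*(6 + Z) (D(P, Z) = (-5 - 5*Z) + (Z + 6)*Z = (-5 - 5*Z) + (6 + Z)*Z = (-5 - 5*Z) + Z*(6 + Z) = -5 - 5*Z + Z*(6 + Z))
m = -3167 (m = -(-5 - 98 + (-98)²)/3 = -(-5 - 98 + 9604)/3 = -⅓*9501 = -3167)
1/(m + s(-71)) = 1/(-3167 - ½) = 1/(-6335/2) = -2/6335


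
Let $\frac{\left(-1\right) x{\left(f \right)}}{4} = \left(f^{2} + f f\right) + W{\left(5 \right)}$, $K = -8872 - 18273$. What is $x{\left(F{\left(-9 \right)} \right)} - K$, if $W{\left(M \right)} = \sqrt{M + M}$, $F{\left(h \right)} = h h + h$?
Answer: $-14327 - 4 \sqrt{10} \approx -14340.0$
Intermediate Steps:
$F{\left(h \right)} = h + h^{2}$ ($F{\left(h \right)} = h^{2} + h = h + h^{2}$)
$W{\left(M \right)} = \sqrt{2} \sqrt{M}$ ($W{\left(M \right)} = \sqrt{2 M} = \sqrt{2} \sqrt{M}$)
$K = -27145$ ($K = -8872 - 18273 = -27145$)
$x{\left(f \right)} = - 8 f^{2} - 4 \sqrt{10}$ ($x{\left(f \right)} = - 4 \left(\left(f^{2} + f f\right) + \sqrt{2} \sqrt{5}\right) = - 4 \left(\left(f^{2} + f^{2}\right) + \sqrt{10}\right) = - 4 \left(2 f^{2} + \sqrt{10}\right) = - 4 \left(\sqrt{10} + 2 f^{2}\right) = - 8 f^{2} - 4 \sqrt{10}$)
$x{\left(F{\left(-9 \right)} \right)} - K = \left(- 8 \left(- 9 \left(1 - 9\right)\right)^{2} - 4 \sqrt{10}\right) - -27145 = \left(- 8 \left(\left(-9\right) \left(-8\right)\right)^{2} - 4 \sqrt{10}\right) + 27145 = \left(- 8 \cdot 72^{2} - 4 \sqrt{10}\right) + 27145 = \left(\left(-8\right) 5184 - 4 \sqrt{10}\right) + 27145 = \left(-41472 - 4 \sqrt{10}\right) + 27145 = -14327 - 4 \sqrt{10}$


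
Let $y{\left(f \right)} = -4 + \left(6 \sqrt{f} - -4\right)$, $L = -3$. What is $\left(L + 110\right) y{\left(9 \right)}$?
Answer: $1926$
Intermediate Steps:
$y{\left(f \right)} = 6 \sqrt{f}$ ($y{\left(f \right)} = -4 + \left(6 \sqrt{f} + 4\right) = -4 + \left(4 + 6 \sqrt{f}\right) = 6 \sqrt{f}$)
$\left(L + 110\right) y{\left(9 \right)} = \left(-3 + 110\right) 6 \sqrt{9} = 107 \cdot 6 \cdot 3 = 107 \cdot 18 = 1926$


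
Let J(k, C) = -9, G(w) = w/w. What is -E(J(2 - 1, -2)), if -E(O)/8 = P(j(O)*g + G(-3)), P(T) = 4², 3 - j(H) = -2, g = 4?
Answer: 128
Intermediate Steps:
G(w) = 1
j(H) = 5 (j(H) = 3 - 1*(-2) = 3 + 2 = 5)
P(T) = 16
E(O) = -128 (E(O) = -8*16 = -128)
-E(J(2 - 1, -2)) = -1*(-128) = 128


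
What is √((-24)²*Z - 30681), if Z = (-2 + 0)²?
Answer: 3*I*√3153 ≈ 168.45*I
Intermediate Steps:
Z = 4 (Z = (-2)² = 4)
√((-24)²*Z - 30681) = √((-24)²*4 - 30681) = √(576*4 - 30681) = √(2304 - 30681) = √(-28377) = 3*I*√3153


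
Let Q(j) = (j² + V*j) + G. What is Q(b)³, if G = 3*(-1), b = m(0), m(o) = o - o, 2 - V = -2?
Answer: -27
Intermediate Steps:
V = 4 (V = 2 - 1*(-2) = 2 + 2 = 4)
m(o) = 0
b = 0
G = -3
Q(j) = -3 + j² + 4*j (Q(j) = (j² + 4*j) - 3 = -3 + j² + 4*j)
Q(b)³ = (-3 + 0² + 4*0)³ = (-3 + 0 + 0)³ = (-3)³ = -27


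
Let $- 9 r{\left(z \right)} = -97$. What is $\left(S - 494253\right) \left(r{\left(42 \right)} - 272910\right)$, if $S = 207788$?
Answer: $\frac{703584681245}{9} \approx 7.8176 \cdot 10^{10}$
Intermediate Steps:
$r{\left(z \right)} = \frac{97}{9}$ ($r{\left(z \right)} = \left(- \frac{1}{9}\right) \left(-97\right) = \frac{97}{9}$)
$\left(S - 494253\right) \left(r{\left(42 \right)} - 272910\right) = \left(207788 - 494253\right) \left(\frac{97}{9} - 272910\right) = \left(-286465\right) \left(- \frac{2456093}{9}\right) = \frac{703584681245}{9}$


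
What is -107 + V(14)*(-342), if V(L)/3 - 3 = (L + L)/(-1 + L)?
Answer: -70133/13 ≈ -5394.8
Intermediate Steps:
V(L) = 9 + 6*L/(-1 + L) (V(L) = 9 + 3*((L + L)/(-1 + L)) = 9 + 3*((2*L)/(-1 + L)) = 9 + 3*(2*L/(-1 + L)) = 9 + 6*L/(-1 + L))
-107 + V(14)*(-342) = -107 + (3*(-3 + 5*14)/(-1 + 14))*(-342) = -107 + (3*(-3 + 70)/13)*(-342) = -107 + (3*(1/13)*67)*(-342) = -107 + (201/13)*(-342) = -107 - 68742/13 = -70133/13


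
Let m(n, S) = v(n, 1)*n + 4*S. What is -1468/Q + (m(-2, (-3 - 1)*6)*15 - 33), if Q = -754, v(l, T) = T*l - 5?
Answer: -475417/377 ≈ -1261.1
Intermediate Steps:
v(l, T) = -5 + T*l
m(n, S) = 4*S + n*(-5 + n) (m(n, S) = (-5 + 1*n)*n + 4*S = (-5 + n)*n + 4*S = n*(-5 + n) + 4*S = 4*S + n*(-5 + n))
-1468/Q + (m(-2, (-3 - 1)*6)*15 - 33) = -1468/(-754) + ((4*((-3 - 1)*6) - 2*(-5 - 2))*15 - 33) = -1468*(-1/754) + ((4*(-4*6) - 2*(-7))*15 - 33) = 734/377 + ((4*(-24) + 14)*15 - 33) = 734/377 + ((-96 + 14)*15 - 33) = 734/377 + (-82*15 - 33) = 734/377 + (-1230 - 33) = 734/377 - 1263 = -475417/377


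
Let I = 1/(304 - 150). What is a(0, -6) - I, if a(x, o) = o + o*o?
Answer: 4619/154 ≈ 29.993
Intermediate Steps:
a(x, o) = o + o²
I = 1/154 ≈ 0.0064935
a(0, -6) - I = -6*(1 - 6) - 1*1/154 = -6*(-5) - 1/154 = 30 - 1/154 = 4619/154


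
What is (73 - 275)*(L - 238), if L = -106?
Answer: 69488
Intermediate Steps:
(73 - 275)*(L - 238) = (73 - 275)*(-106 - 238) = -202*(-344) = 69488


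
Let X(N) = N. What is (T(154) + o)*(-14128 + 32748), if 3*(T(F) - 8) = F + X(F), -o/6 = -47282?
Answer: 15853216960/3 ≈ 5.2844e+9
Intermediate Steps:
o = 283692 (o = -6*(-47282) = 283692)
T(F) = 8 + 2*F/3 (T(F) = 8 + (F + F)/3 = 8 + (2*F)/3 = 8 + 2*F/3)
(T(154) + o)*(-14128 + 32748) = ((8 + (⅔)*154) + 283692)*(-14128 + 32748) = ((8 + 308/3) + 283692)*18620 = (332/3 + 283692)*18620 = (851408/3)*18620 = 15853216960/3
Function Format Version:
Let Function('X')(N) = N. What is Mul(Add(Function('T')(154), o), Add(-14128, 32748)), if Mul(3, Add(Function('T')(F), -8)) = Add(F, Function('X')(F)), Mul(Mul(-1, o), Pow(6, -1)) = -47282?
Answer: Rational(15853216960, 3) ≈ 5.2844e+9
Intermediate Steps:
o = 283692 (o = Mul(-6, -47282) = 283692)
Function('T')(F) = Add(8, Mul(Rational(2, 3), F)) (Function('T')(F) = Add(8, Mul(Rational(1, 3), Add(F, F))) = Add(8, Mul(Rational(1, 3), Mul(2, F))) = Add(8, Mul(Rational(2, 3), F)))
Mul(Add(Function('T')(154), o), Add(-14128, 32748)) = Mul(Add(Add(8, Mul(Rational(2, 3), 154)), 283692), Add(-14128, 32748)) = Mul(Add(Add(8, Rational(308, 3)), 283692), 18620) = Mul(Add(Rational(332, 3), 283692), 18620) = Mul(Rational(851408, 3), 18620) = Rational(15853216960, 3)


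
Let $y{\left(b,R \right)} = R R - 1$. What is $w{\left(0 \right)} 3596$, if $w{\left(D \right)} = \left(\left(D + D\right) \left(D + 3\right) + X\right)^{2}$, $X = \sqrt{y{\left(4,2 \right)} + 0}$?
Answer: $10788$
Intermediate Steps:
$y{\left(b,R \right)} = -1 + R^{2}$ ($y{\left(b,R \right)} = R^{2} - 1 = -1 + R^{2}$)
$X = \sqrt{3}$ ($X = \sqrt{\left(-1 + 2^{2}\right) + 0} = \sqrt{\left(-1 + 4\right) + 0} = \sqrt{3 + 0} = \sqrt{3} \approx 1.732$)
$w{\left(D \right)} = \left(\sqrt{3} + 2 D \left(3 + D\right)\right)^{2}$ ($w{\left(D \right)} = \left(\left(D + D\right) \left(D + 3\right) + \sqrt{3}\right)^{2} = \left(2 D \left(3 + D\right) + \sqrt{3}\right)^{2} = \left(\sqrt{3} + 2 D \left(3 + D\right)\right)^{2}$)
$w{\left(0 \right)} 3596 = \left(\sqrt{3} + 2 \cdot 0^{2} + 6 \cdot 0\right)^{2} \cdot 3596 = \left(\sqrt{3} + 2 \cdot 0 + 0\right)^{2} \cdot 3596 = \left(\sqrt{3} + 0 + 0\right)^{2} \cdot 3596 = \left(\sqrt{3}\right)^{2} \cdot 3596 = 3 \cdot 3596 = 10788$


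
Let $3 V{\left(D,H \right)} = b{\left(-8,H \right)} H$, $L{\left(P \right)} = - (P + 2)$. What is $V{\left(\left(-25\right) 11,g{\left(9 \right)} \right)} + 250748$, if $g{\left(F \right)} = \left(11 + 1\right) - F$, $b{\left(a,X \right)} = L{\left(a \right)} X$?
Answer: $250766$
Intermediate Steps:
$L{\left(P \right)} = -2 - P$ ($L{\left(P \right)} = - (2 + P) = -2 - P$)
$b{\left(a,X \right)} = X \left(-2 - a\right)$ ($b{\left(a,X \right)} = \left(-2 - a\right) X = X \left(-2 - a\right)$)
$g{\left(F \right)} = 12 - F$
$V{\left(D,H \right)} = 2 H^{2}$ ($V{\left(D,H \right)} = \frac{- H \left(2 - 8\right) H}{3} = \frac{\left(-1\right) H \left(-6\right) H}{3} = \frac{6 H H}{3} = \frac{6 H^{2}}{3} = 2 H^{2}$)
$V{\left(\left(-25\right) 11,g{\left(9 \right)} \right)} + 250748 = 2 \left(12 - 9\right)^{2} + 250748 = 2 \cdot 3^{2} + 250748 = 2 \cdot 9 + 250748 = 18 + 250748 = 250766$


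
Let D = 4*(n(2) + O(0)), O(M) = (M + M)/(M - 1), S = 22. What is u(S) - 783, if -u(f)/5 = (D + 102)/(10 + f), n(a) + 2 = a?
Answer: -12783/16 ≈ -798.94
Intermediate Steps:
n(a) = -2 + a
O(M) = 2*M/(-1 + M) (O(M) = (2*M)/(-1 + M) = 2*M/(-1 + M))
D = 0 (D = 4*((-2 + 2) + 2*0/(-1 + 0)) = 4*(0 + 2*0/(-1)) = 4*(0 + 2*0*(-1)) = 4*(0 + 0) = 4*0 = 0)
u(f) = -510/(10 + f) (u(f) = -5*(0 + 102)/(10 + f) = -510/(10 + f))
u(S) - 783 = -510/(10 + 22) - 783 = -510/32 - 783 = -510*1/32 - 783 = -255/16 - 783 = -12783/16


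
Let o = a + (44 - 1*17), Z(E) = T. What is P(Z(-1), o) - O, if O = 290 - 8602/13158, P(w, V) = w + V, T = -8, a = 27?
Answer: -94175/387 ≈ -243.35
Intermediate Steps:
Z(E) = -8
o = 54 (o = 27 + (44 - 1*17) = 27 + (44 - 17) = 27 + 27 = 54)
P(w, V) = V + w
O = 111977/387 (O = 290 - 8602*1/13158 = 290 - 253/387 = 111977/387 ≈ 289.35)
P(Z(-1), o) - O = (54 - 8) - 1*111977/387 = 46 - 111977/387 = -94175/387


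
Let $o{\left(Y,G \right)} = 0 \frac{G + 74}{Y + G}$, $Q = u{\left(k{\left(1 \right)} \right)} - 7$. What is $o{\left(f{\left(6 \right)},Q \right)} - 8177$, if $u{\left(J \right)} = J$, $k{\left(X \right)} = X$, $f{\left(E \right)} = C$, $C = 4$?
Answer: $-8177$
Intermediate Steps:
$f{\left(E \right)} = 4$
$Q = -6$ ($Q = 1 - 7 = -6$)
$o{\left(Y,G \right)} = 0$ ($o{\left(Y,G \right)} = 0 \frac{74 + G}{G + Y} = 0$)
$o{\left(f{\left(6 \right)},Q \right)} - 8177 = 0 - 8177 = -8177$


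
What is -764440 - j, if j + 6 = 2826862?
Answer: -3591296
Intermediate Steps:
j = 2826856 (j = -6 + 2826862 = 2826856)
-764440 - j = -764440 - 1*2826856 = -764440 - 2826856 = -3591296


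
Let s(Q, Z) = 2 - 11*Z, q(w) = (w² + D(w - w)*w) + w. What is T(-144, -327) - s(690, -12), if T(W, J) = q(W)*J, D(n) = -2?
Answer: -6827894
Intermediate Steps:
q(w) = w² - w (q(w) = (w² - 2*w) + w = w² - w)
T(W, J) = J*W*(-1 + W) (T(W, J) = (W*(-1 + W))*J = J*W*(-1 + W))
T(-144, -327) - s(690, -12) = -327*(-144)*(-1 - 144) - (2 - 11*(-12)) = -327*(-144)*(-145) - (2 + 132) = -6827760 - 1*134 = -6827760 - 134 = -6827894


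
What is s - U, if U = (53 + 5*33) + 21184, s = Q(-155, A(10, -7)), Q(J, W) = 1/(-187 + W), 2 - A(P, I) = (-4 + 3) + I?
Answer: -3788155/177 ≈ -21402.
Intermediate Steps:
A(P, I) = 3 - I (A(P, I) = 2 - ((-4 + 3) + I) = 2 - (-1 + I) = 2 + (1 - I) = 3 - I)
s = -1/177 (s = 1/(-187 + (3 - 1*(-7))) = 1/(-187 + (3 + 7)) = 1/(-187 + 10) = 1/(-177) = -1/177 ≈ -0.0056497)
U = 21402 (U = (53 + 165) + 21184 = 218 + 21184 = 21402)
s - U = -1/177 - 1*21402 = -1/177 - 21402 = -3788155/177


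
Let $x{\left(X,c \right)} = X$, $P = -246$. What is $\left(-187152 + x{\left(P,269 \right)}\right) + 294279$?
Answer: $106881$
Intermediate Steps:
$\left(-187152 + x{\left(P,269 \right)}\right) + 294279 = \left(-187152 - 246\right) + 294279 = -187398 + 294279 = 106881$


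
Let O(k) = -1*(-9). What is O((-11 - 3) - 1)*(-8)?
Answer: -72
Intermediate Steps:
O(k) = 9
O((-11 - 3) - 1)*(-8) = 9*(-8) = -72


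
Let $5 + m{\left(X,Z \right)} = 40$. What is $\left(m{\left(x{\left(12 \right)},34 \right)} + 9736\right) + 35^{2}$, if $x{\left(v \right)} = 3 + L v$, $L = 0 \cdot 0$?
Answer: $10996$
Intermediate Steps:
$L = 0$
$x{\left(v \right)} = 3$ ($x{\left(v \right)} = 3 + 0 v = 3 + 0 = 3$)
$m{\left(X,Z \right)} = 35$ ($m{\left(X,Z \right)} = -5 + 40 = 35$)
$\left(m{\left(x{\left(12 \right)},34 \right)} + 9736\right) + 35^{2} = \left(35 + 9736\right) + 35^{2} = 9771 + 1225 = 10996$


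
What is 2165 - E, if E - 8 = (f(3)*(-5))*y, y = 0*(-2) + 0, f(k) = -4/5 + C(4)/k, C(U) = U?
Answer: 2157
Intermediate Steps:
f(k) = -4/5 + 4/k
y = 0 (y = 0 + 0 = 0)
E = 8 (E = 8 + ((-4/5 + 4/3)*(-5))*0 = 8 + ((8/15)*(-5))*0 = 8 - 8/3*0 = 8 + 0 = 8)
2165 - E = 2165 - 1*8 = 2165 - 8 = 2157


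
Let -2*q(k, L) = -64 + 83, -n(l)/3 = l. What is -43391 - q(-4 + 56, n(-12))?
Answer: -86763/2 ≈ -43382.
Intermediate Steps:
n(l) = -3*l
q(k, L) = -19/2 (q(k, L) = -(-64 + 83)/2 = -½*19 = -19/2)
-43391 - q(-4 + 56, n(-12)) = -43391 - 1*(-19/2) = -43391 + 19/2 = -86763/2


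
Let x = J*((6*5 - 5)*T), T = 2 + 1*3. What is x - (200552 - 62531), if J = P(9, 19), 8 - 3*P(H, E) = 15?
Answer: -414938/3 ≈ -1.3831e+5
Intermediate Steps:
P(H, E) = -7/3 (P(H, E) = 8/3 - ⅓*15 = 8/3 - 5 = -7/3)
T = 5 (T = 2 + 3 = 5)
J = -7/3 ≈ -2.3333
x = -875/3 (x = -7*(6*5 - 5)*5/3 = -7*(30 - 5)*5/3 = -175*5/3 = -7/3*125 = -875/3 ≈ -291.67)
x - (200552 - 62531) = -875/3 - (200552 - 62531) = -875/3 - 1*138021 = -875/3 - 138021 = -414938/3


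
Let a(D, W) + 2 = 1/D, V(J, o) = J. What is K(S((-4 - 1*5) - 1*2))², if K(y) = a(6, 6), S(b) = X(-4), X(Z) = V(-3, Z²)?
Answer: 121/36 ≈ 3.3611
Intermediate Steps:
X(Z) = -3
S(b) = -3
a(D, W) = -2 + 1/D
K(y) = -11/6 (K(y) = -2 + 1/6 = -2 + ⅙ = -11/6)
K(S((-4 - 1*5) - 1*2))² = (-11/6)² = 121/36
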